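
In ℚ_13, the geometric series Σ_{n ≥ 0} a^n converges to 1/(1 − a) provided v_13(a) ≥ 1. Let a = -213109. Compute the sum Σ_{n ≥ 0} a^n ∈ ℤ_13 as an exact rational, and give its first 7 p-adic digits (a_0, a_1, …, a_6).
Σ a^n = 1/(1 − a) = 1/213110;  first 7 digits = (1, 0, 0, 7, 5, 12, 9)

v_13(a) = 3 ≥ 1, so the series converges in ℤ_13 to 1/(1 − a) = 1/(1 − (-213109)) = 1/213110. Expand this rational in ℤ_13: compute digits iteratively via d_i = x_i mod 13, x_{i+1} = (x_i − d_i)/13. The first 7 digits are (1, 0, 0, 7, 5, 12, 9).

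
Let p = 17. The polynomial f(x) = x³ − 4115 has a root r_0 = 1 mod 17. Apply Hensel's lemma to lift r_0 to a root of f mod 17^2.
r_1 = 120 (mod 289)

Hensel: r_{i+1} = r_i − f(r_i)/f′(r_i) mod 17^{i+2}, where f′(x) = 3x². Iterate:
  r_0 = 1 (mod 17)
  r_1 = 120 (mod 289)
Final: r = 120 with f(r) ≡ 0 mod 17^2.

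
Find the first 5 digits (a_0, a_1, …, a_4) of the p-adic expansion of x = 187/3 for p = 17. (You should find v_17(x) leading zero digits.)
(a_0, …, a_4) = (0, 15, 5, 11, 5)

v_17(187/3) = 1, so a_0 = ... = a_0 = 0. Factor out: x = 17^1 · u with u = 11/3 a unit in ℤ_17. Expand u iteratively via a_{v+i} = u_i mod 17, u_{i+1} = (u_i − a_{v+i})/17:
  u_0 = 11/3;  a_1 = 15;  u_1 = (u_0 − 15)/17 = -2/3
  u_1 = -2/3;  a_2 = 5;  u_2 = (u_1 − 5)/17 = -1/3
  u_2 = -1/3;  a_3 = 11;  u_3 = (u_2 − 11)/17 = -2/3
  u_3 = -2/3;  a_4 = 5;  u_4 = (u_3 − 5)/17 = -1/3
Digits: (0, 15, 5, 11, 5).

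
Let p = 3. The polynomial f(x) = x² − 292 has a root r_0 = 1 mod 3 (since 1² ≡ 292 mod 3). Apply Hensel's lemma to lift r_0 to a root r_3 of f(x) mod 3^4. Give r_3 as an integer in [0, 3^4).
r_3 = 7 (mod 81)

Hensel's recurrence: r_{i+1} = r_i − f(r_i)·(f′(r_i))^{-1} mod 3^{i+2}, with f′(x) = 2x. Iterate:
  r_0 = 1 (mod 3)
  r_1 = 7 (mod 9)
  r_2 = 7 (mod 27)
  r_3 = 7 (mod 81)
Final: r_3 = 7, and one checks f(r_3) ≡ 0 mod 3^4.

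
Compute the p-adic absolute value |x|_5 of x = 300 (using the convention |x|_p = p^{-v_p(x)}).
|300|_5 = 1/25

Step 1 — compute v_5(x) by factoring powers of 5 out of the numerator and denominator: v_5(300) = 2. Step 2 — apply |x|_p = p^{-v_p(x)} = 5^{-2} = 1/25.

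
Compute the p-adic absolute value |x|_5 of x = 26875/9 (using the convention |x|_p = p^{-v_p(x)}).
|26875/9|_5 = 1/625

Step 1 — compute v_5(x) by factoring powers of 5 out of the numerator and denominator: v_5(26875/9) = 4. Step 2 — apply |x|_p = p^{-v_p(x)} = 5^{-4} = 1/625.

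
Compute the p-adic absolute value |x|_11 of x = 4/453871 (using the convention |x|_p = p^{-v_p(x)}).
|4/453871|_11 = 14641

Step 1 — compute v_11(x) by factoring powers of 11 out of the numerator and denominator: v_11(4/453871) = -4. Step 2 — apply |x|_p = p^{-v_p(x)} = 11^{4} = 14641.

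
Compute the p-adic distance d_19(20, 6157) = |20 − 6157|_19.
d_19(20, 6157) = 1/361

Step 1 — x − y = 20 − 6157 = -6137. Step 2 — v_19(-6137) = 2 (factor: -6137 = −(19^2 · 17); the sign does not affect v_p). Step 3 — |x − y|_19 = 19^{-2} = 1/361.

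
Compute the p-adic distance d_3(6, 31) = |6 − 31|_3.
d_3(6, 31) = 1

Step 1 — x − y = 6 − 31 = -25. Step 2 — v_3(-25) = 0 (factor: -25 = −(3^0 · 25); the sign does not affect v_p). Step 3 — |x − y|_3 = 3^{0} = 1.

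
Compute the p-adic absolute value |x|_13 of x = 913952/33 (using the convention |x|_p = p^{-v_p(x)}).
|913952/33|_13 = 1/28561

Step 1 — compute v_13(x) by factoring powers of 13 out of the numerator and denominator: v_13(913952/33) = 4. Step 2 — apply |x|_p = p^{-v_p(x)} = 13^{-4} = 1/28561.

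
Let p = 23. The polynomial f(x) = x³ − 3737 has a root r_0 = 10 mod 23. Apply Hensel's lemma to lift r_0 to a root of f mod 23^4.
r_3 = 61995 (mod 279841)

Hensel: r_{i+1} = r_i − f(r_i)/f′(r_i) mod 23^{i+2}, where f′(x) = 3x². Iterate:
  r_0 = 10 (mod 23)
  r_1 = 102 (mod 529)
  r_2 = 1160 (mod 12167)
  r_3 = 61995 (mod 279841)
Final: r = 61995 with f(r) ≡ 0 mod 23^4.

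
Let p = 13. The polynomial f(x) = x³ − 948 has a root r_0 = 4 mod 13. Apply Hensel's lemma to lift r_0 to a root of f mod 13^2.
r_1 = 121 (mod 169)

Hensel: r_{i+1} = r_i − f(r_i)/f′(r_i) mod 13^{i+2}, where f′(x) = 3x². Iterate:
  r_0 = 4 (mod 13)
  r_1 = 121 (mod 169)
Final: r = 121 with f(r) ≡ 0 mod 13^2.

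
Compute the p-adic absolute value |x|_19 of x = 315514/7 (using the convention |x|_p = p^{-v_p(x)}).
|315514/7|_19 = 1/6859

Step 1 — compute v_19(x) by factoring powers of 19 out of the numerator and denominator: v_19(315514/7) = 3. Step 2 — apply |x|_p = p^{-v_p(x)} = 19^{-3} = 1/6859.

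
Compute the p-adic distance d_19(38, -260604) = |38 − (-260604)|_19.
d_19(38, -260604) = 1/130321

Step 1 — x − y = 38 − (-260604) = 260642. Step 2 — v_19(260642) = 4 (factor: 260642 = (19^4 · 2); the sign does not affect v_p). Step 3 — |x − y|_19 = 19^{-4} = 1/130321.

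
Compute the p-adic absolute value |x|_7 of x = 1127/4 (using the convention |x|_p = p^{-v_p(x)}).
|1127/4|_7 = 1/49

Step 1 — compute v_7(x) by factoring powers of 7 out of the numerator and denominator: v_7(1127/4) = 2. Step 2 — apply |x|_p = p^{-v_p(x)} = 7^{-2} = 1/49.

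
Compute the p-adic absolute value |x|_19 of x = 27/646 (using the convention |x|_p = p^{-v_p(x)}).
|27/646|_19 = 19

Step 1 — compute v_19(x) by factoring powers of 19 out of the numerator and denominator: v_19(27/646) = -1. Step 2 — apply |x|_p = p^{-v_p(x)} = 19^{1} = 19.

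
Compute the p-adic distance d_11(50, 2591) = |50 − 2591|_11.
d_11(50, 2591) = 1/121

Step 1 — x − y = 50 − 2591 = -2541. Step 2 — v_11(-2541) = 2 (factor: -2541 = −(11^2 · 21); the sign does not affect v_p). Step 3 — |x − y|_11 = 11^{-2} = 1/121.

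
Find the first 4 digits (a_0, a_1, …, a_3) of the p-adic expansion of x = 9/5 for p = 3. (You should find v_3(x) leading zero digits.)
(a_0, …, a_3) = (0, 0, 2, 0)

v_3(9/5) = 2, so a_0 = ... = a_1 = 0. Factor out: x = 3^2 · u with u = 1/5 a unit in ℤ_3. Expand u iteratively via a_{v+i} = u_i mod 3, u_{i+1} = (u_i − a_{v+i})/3:
  u_0 = 1/5;  a_2 = 2;  u_1 = (u_0 − 2)/3 = -3/5
  u_1 = -3/5;  a_3 = 0;  u_2 = (u_1 − 0)/3 = -1/5
Digits: (0, 0, 2, 0).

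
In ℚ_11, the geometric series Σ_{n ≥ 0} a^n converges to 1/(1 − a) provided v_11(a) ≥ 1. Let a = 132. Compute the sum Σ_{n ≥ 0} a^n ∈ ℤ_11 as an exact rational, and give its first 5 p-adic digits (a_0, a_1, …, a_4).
Σ a^n = 1/(1 − a) = -1/131;  first 5 digits = (1, 1, 2, 3, 5)

v_11(a) = 1 ≥ 1, so the series converges in ℤ_11 to 1/(1 − a) = 1/(1 − 132) = -1/131. Expand this rational in ℤ_11: compute digits iteratively via d_i = x_i mod 11, x_{i+1} = (x_i − d_i)/11. The first 5 digits are (1, 1, 2, 3, 5).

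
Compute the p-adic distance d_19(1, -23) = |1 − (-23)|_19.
d_19(1, -23) = 1

Step 1 — x − y = 1 − (-23) = 24. Step 2 — v_19(24) = 0 (factor: 24 = (19^0 · 24); the sign does not affect v_p). Step 3 — |x − y|_19 = 19^{0} = 1.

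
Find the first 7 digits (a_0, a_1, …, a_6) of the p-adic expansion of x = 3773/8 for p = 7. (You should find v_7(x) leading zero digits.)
(a_0, …, a_6) = (0, 0, 0, 4, 4, 2, 4)

v_7(3773/8) = 3, so a_0 = ... = a_2 = 0. Factor out: x = 7^3 · u with u = 11/8 a unit in ℤ_7. Expand u iteratively via a_{v+i} = u_i mod 7, u_{i+1} = (u_i − a_{v+i})/7:
  u_0 = 11/8;  a_3 = 4;  u_1 = (u_0 − 4)/7 = -3/8
  u_1 = -3/8;  a_4 = 4;  u_2 = (u_1 − 4)/7 = -5/8
  u_2 = -5/8;  a_5 = 2;  u_3 = (u_2 − 2)/7 = -3/8
  u_3 = -3/8;  a_6 = 4;  u_4 = (u_3 − 4)/7 = -5/8
Digits: (0, 0, 0, 4, 4, 2, 4).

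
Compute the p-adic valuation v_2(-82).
v_2(-82) = 1

v_2(n) is the largest exponent k such that 2^k divides n. Factor out: -82 = -2^1 · 41. (Sign doesn't affect v_p.) So v_2(-82) = 1.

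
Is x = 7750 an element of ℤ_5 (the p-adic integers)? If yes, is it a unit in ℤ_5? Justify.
x ∈ ℤ_5 but not a unit; v_5(x) = 3 > 0

ℤ_5 = {x ∈ ℚ_5 : v_5(x) ≥ 0} and ℤ_5^× = {x ∈ ℤ_5 : v_5(x) = 0}. Here v_5(7750) = v_5(num) − v_5(den) = 3; compare against these criteria.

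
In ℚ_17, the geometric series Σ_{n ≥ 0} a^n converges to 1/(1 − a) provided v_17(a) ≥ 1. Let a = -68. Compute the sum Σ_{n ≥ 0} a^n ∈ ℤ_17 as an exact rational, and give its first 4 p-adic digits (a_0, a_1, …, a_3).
Σ a^n = 1/(1 − a) = 1/69;  first 4 digits = (1, 13, 15, 4)

v_17(a) = 1 ≥ 1, so the series converges in ℤ_17 to 1/(1 − a) = 1/(1 − (-68)) = 1/69. Expand this rational in ℤ_17: compute digits iteratively via d_i = x_i mod 17, x_{i+1} = (x_i − d_i)/17. The first 4 digits are (1, 13, 15, 4).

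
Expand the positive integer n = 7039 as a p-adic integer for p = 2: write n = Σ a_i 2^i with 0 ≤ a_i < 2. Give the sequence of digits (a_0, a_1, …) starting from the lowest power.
(a_0, a_1, …) = (1, 1, 1, 1, 1, 1, 1, 0, 1, 1, 0, 1, 1)

Repeated division by 2 gives the digits low-to-high: 7039 = 1 + 1·2^1 + 1·2^2 + 1·2^3 + 1·2^4 + 1·2^5 + 1·2^6 + 1·2^8 + 1·2^9 + 1·2^11 + 1·2^12. Digit sequence: (1, 1, 1, 1, 1, 1, 1, 0, 1, 1, 0, 1, 1).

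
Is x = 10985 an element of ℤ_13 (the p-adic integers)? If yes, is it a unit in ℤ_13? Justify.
x ∈ ℤ_13 but not a unit; v_13(x) = 3 > 0

ℤ_13 = {x ∈ ℚ_13 : v_13(x) ≥ 0} and ℤ_13^× = {x ∈ ℤ_13 : v_13(x) = 0}. Here v_13(10985) = v_13(num) − v_13(den) = 3; compare against these criteria.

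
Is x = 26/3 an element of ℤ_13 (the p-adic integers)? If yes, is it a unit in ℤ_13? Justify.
x ∈ ℤ_13 but not a unit; v_13(x) = 1 > 0

ℤ_13 = {x ∈ ℚ_13 : v_13(x) ≥ 0} and ℤ_13^× = {x ∈ ℤ_13 : v_13(x) = 0}. Here v_13(26/3) = v_13(num) − v_13(den) = 1; compare against these criteria.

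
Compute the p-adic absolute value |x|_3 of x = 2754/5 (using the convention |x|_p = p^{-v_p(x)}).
|2754/5|_3 = 1/81

Step 1 — compute v_3(x) by factoring powers of 3 out of the numerator and denominator: v_3(2754/5) = 4. Step 2 — apply |x|_p = p^{-v_p(x)} = 3^{-4} = 1/81.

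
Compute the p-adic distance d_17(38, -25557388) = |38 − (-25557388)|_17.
d_17(38, -25557388) = 1/1419857

Step 1 — x − y = 38 − (-25557388) = 25557426. Step 2 — v_17(25557426) = 5 (factor: 25557426 = (17^5 · 18); the sign does not affect v_p). Step 3 — |x − y|_17 = 17^{-5} = 1/1419857.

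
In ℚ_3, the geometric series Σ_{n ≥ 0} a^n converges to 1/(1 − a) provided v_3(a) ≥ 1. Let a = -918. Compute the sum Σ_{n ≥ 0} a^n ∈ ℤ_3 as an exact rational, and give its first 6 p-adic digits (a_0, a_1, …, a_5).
Σ a^n = 1/(1 − a) = 1/919;  first 6 digits = (1, 0, 0, 2, 0, 2)

v_3(a) = 3 ≥ 1, so the series converges in ℤ_3 to 1/(1 − a) = 1/(1 − (-918)) = 1/919. Expand this rational in ℤ_3: compute digits iteratively via d_i = x_i mod 3, x_{i+1} = (x_i − d_i)/3. The first 6 digits are (1, 0, 0, 2, 0, 2).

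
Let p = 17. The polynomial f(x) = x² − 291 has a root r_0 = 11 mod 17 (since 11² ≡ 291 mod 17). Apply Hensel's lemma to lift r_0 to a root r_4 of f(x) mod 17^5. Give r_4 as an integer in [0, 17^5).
r_4 = 1108071 (mod 1419857)

Hensel's recurrence: r_{i+1} = r_i − f(r_i)·(f′(r_i))^{-1} mod 17^{i+2}, with f′(x) = 2x. Iterate:
  r_0 = 11 (mod 17)
  r_1 = 45 (mod 289)
  r_2 = 2646 (mod 4913)
  r_3 = 22298 (mod 83521)
  r_4 = 1108071 (mod 1419857)
Final: r_4 = 1108071, and one checks f(r_4) ≡ 0 mod 17^5.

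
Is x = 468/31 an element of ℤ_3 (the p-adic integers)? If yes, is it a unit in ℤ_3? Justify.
x ∈ ℤ_3 but not a unit; v_3(x) = 2 > 0

ℤ_3 = {x ∈ ℚ_3 : v_3(x) ≥ 0} and ℤ_3^× = {x ∈ ℤ_3 : v_3(x) = 0}. Here v_3(468/31) = v_3(num) − v_3(den) = 2; compare against these criteria.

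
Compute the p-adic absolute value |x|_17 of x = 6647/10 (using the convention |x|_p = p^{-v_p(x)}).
|6647/10|_17 = 1/289

Step 1 — compute v_17(x) by factoring powers of 17 out of the numerator and denominator: v_17(6647/10) = 2. Step 2 — apply |x|_p = p^{-v_p(x)} = 17^{-2} = 1/289.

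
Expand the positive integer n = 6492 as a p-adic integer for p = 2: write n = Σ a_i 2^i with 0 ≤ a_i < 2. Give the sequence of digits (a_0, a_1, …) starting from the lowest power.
(a_0, a_1, …) = (0, 0, 1, 1, 1, 0, 1, 0, 1, 0, 0, 1, 1)

Repeated division by 2 gives the digits low-to-high: 6492 = 1·2^2 + 1·2^3 + 1·2^4 + 1·2^6 + 1·2^8 + 1·2^11 + 1·2^12. Digit sequence: (0, 0, 1, 1, 1, 0, 1, 0, 1, 0, 0, 1, 1).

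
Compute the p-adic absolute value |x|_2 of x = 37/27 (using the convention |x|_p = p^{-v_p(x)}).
|37/27|_2 = 1

Step 1 — compute v_2(x) by factoring powers of 2 out of the numerator and denominator: v_2(37/27) = 0. Step 2 — apply |x|_p = p^{-v_p(x)} = 2^{0} = 1.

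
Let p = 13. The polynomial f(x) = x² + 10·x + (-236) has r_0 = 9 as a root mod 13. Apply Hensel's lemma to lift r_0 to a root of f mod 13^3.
r_2 = 464 (mod 2197)

Hensel: r_{i+1} = r_i − f(r_i)·(f′(r_i))^{-1} mod 13^{i+2}, f′(x) = 2x + 10. Iterate:
  r_0 = 9 (mod 13)
  r_1 = 126 (mod 169)
  r_2 = 464 (mod 2197)
Final: r = 464 satisfies f(r) ≡ 0 mod 13^3.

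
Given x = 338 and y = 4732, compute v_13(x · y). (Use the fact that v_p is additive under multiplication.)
v_13(1599416) = 4

v_p(x) = 2 (factor: 338 = 13^2 · 2); v_p(y) = 2 (factor: 4732 = 13^2 · 28). Additivity: v_p(xy) = v_p(x) + v_p(y) = 2 + 2 = 4. (Direct check: xy = 1599416 = 13^4 · (56).)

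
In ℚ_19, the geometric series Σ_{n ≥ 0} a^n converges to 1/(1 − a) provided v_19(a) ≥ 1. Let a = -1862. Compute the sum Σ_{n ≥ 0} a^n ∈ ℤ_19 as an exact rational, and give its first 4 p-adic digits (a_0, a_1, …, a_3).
Σ a^n = 1/(1 − a) = 1/1863;  first 4 digits = (1, 16, 3, 3)

v_19(a) = 1 ≥ 1, so the series converges in ℤ_19 to 1/(1 − a) = 1/(1 − (-1862)) = 1/1863. Expand this rational in ℤ_19: compute digits iteratively via d_i = x_i mod 19, x_{i+1} = (x_i − d_i)/19. The first 4 digits are (1, 16, 3, 3).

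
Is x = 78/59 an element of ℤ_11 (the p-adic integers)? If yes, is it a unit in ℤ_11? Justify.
x ∈ ℤ_11^× (unit); v_11(x) = 0

ℤ_11 = {x ∈ ℚ_11 : v_11(x) ≥ 0} and ℤ_11^× = {x ∈ ℤ_11 : v_11(x) = 0}. Here v_11(78/59) = v_11(num) − v_11(den) = 0; compare against these criteria.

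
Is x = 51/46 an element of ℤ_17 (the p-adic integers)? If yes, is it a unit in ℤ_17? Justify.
x ∈ ℤ_17 but not a unit; v_17(x) = 1 > 0

ℤ_17 = {x ∈ ℚ_17 : v_17(x) ≥ 0} and ℤ_17^× = {x ∈ ℤ_17 : v_17(x) = 0}. Here v_17(51/46) = v_17(num) − v_17(den) = 1; compare against these criteria.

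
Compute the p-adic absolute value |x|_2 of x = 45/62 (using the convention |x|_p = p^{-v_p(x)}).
|45/62|_2 = 2

Step 1 — compute v_2(x) by factoring powers of 2 out of the numerator and denominator: v_2(45/62) = -1. Step 2 — apply |x|_p = p^{-v_p(x)} = 2^{1} = 2.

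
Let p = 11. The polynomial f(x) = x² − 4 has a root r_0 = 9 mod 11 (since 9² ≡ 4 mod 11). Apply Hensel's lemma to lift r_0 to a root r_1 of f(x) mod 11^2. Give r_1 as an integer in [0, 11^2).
r_1 = 119 (mod 121)

Hensel's recurrence: r_{i+1} = r_i − f(r_i)·(f′(r_i))^{-1} mod 11^{i+2}, with f′(x) = 2x. Iterate:
  r_0 = 9 (mod 11)
  r_1 = 119 (mod 121)
Final: r_1 = 119, and one checks f(r_1) ≡ 0 mod 11^2.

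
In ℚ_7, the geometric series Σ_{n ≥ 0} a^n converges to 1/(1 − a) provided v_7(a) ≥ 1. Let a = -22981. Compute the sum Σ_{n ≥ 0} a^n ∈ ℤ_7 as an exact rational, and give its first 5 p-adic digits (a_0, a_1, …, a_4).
Σ a^n = 1/(1 − a) = 1/22982;  first 5 digits = (1, 0, 0, 3, 4)

v_7(a) = 3 ≥ 1, so the series converges in ℤ_7 to 1/(1 − a) = 1/(1 − (-22981)) = 1/22982. Expand this rational in ℤ_7: compute digits iteratively via d_i = x_i mod 7, x_{i+1} = (x_i − d_i)/7. The first 5 digits are (1, 0, 0, 3, 4).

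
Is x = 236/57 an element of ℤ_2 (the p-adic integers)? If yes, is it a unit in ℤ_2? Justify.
x ∈ ℤ_2 but not a unit; v_2(x) = 2 > 0

ℤ_2 = {x ∈ ℚ_2 : v_2(x) ≥ 0} and ℤ_2^× = {x ∈ ℤ_2 : v_2(x) = 0}. Here v_2(236/57) = v_2(num) − v_2(den) = 2; compare against these criteria.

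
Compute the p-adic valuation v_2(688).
v_2(688) = 4

v_2(n) is the largest exponent k such that 2^k divides n. Factor out: 688 = 2^4 · 43. (Sign doesn't affect v_p.) So v_2(688) = 4.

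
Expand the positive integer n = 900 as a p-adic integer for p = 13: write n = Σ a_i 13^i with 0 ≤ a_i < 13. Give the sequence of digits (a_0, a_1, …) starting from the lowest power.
(a_0, a_1, …) = (3, 4, 5)

Repeated division by 13 gives the digits low-to-high: 900 = 3 + 4·13^1 + 5·13^2. Digit sequence: (3, 4, 5).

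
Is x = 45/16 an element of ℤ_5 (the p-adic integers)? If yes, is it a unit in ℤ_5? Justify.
x ∈ ℤ_5 but not a unit; v_5(x) = 1 > 0

ℤ_5 = {x ∈ ℚ_5 : v_5(x) ≥ 0} and ℤ_5^× = {x ∈ ℤ_5 : v_5(x) = 0}. Here v_5(45/16) = v_5(num) − v_5(den) = 1; compare against these criteria.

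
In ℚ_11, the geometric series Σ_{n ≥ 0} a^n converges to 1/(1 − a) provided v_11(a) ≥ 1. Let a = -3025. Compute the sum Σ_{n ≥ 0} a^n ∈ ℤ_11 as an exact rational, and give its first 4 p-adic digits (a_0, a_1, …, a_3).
Σ a^n = 1/(1 − a) = 1/3026;  first 4 digits = (1, 0, 8, 8)

v_11(a) = 2 ≥ 1, so the series converges in ℤ_11 to 1/(1 − a) = 1/(1 − (-3025)) = 1/3026. Expand this rational in ℤ_11: compute digits iteratively via d_i = x_i mod 11, x_{i+1} = (x_i − d_i)/11. The first 4 digits are (1, 0, 8, 8).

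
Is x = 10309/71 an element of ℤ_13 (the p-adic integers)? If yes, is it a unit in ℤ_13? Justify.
x ∈ ℤ_13 but not a unit; v_13(x) = 2 > 0

ℤ_13 = {x ∈ ℚ_13 : v_13(x) ≥ 0} and ℤ_13^× = {x ∈ ℤ_13 : v_13(x) = 0}. Here v_13(10309/71) = v_13(num) − v_13(den) = 2; compare against these criteria.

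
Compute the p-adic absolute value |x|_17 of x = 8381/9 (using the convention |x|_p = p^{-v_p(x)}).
|8381/9|_17 = 1/289

Step 1 — compute v_17(x) by factoring powers of 17 out of the numerator and denominator: v_17(8381/9) = 2. Step 2 — apply |x|_p = p^{-v_p(x)} = 17^{-2} = 1/289.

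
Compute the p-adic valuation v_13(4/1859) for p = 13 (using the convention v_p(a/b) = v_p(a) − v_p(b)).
v_13(4/1859) = -2

Factor powers of 13 from the numerator and denominator of the reduced fraction: 4 = 13^0 · 4 and 1859 = 13^2 · 11. Apply v_p(a/b) = v_p(a) − v_p(b): v_13(4/1859) = 0 − 2 = -2.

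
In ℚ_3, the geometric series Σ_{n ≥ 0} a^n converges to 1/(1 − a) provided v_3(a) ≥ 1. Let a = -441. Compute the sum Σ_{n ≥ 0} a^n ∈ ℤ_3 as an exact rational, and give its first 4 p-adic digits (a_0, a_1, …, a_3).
Σ a^n = 1/(1 − a) = 1/442;  first 4 digits = (1, 0, 2, 1)

v_3(a) = 2 ≥ 1, so the series converges in ℤ_3 to 1/(1 − a) = 1/(1 − (-441)) = 1/442. Expand this rational in ℤ_3: compute digits iteratively via d_i = x_i mod 3, x_{i+1} = (x_i − d_i)/3. The first 4 digits are (1, 0, 2, 1).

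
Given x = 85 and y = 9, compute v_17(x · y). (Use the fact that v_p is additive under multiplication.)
v_17(765) = 1

v_p(x) = 1 (factor: 85 = 17^1 · 5); v_p(y) = 0 (factor: 9 = 17^0 · 9). Additivity: v_p(xy) = v_p(x) + v_p(y) = 1 + 0 = 1. (Direct check: xy = 765 = 17^1 · (45).)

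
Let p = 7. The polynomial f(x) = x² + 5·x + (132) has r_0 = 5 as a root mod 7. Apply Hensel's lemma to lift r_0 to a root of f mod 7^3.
r_2 = 117 (mod 343)

Hensel: r_{i+1} = r_i − f(r_i)·(f′(r_i))^{-1} mod 7^{i+2}, f′(x) = 2x + 5. Iterate:
  r_0 = 5 (mod 7)
  r_1 = 19 (mod 49)
  r_2 = 117 (mod 343)
Final: r = 117 satisfies f(r) ≡ 0 mod 7^3.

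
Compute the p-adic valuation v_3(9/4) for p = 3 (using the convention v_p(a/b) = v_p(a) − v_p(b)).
v_3(9/4) = 2

Factor powers of 3 from the numerator and denominator of the reduced fraction: 9 = 3^2 · 1 and 4 = 3^0 · 4. Apply v_p(a/b) = v_p(a) − v_p(b): v_3(9/4) = 2 − 0 = 2.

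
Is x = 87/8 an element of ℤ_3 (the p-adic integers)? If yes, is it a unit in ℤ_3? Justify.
x ∈ ℤ_3 but not a unit; v_3(x) = 1 > 0

ℤ_3 = {x ∈ ℚ_3 : v_3(x) ≥ 0} and ℤ_3^× = {x ∈ ℤ_3 : v_3(x) = 0}. Here v_3(87/8) = v_3(num) − v_3(den) = 1; compare against these criteria.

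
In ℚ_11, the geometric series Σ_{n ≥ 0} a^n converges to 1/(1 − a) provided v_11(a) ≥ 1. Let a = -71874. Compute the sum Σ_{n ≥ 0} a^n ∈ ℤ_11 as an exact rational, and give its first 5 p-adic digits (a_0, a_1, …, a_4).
Σ a^n = 1/(1 − a) = 1/71875;  first 5 digits = (1, 0, 0, 1, 6)

v_11(a) = 3 ≥ 1, so the series converges in ℤ_11 to 1/(1 − a) = 1/(1 − (-71874)) = 1/71875. Expand this rational in ℤ_11: compute digits iteratively via d_i = x_i mod 11, x_{i+1} = (x_i − d_i)/11. The first 5 digits are (1, 0, 0, 1, 6).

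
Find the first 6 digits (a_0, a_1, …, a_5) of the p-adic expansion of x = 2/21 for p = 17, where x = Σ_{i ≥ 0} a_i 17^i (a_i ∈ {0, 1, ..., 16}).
(a_0, …, a_5) = (9, 10, 1, 8, 6, 15)

v_17(2/21) = 0 (numerator and denominator both coprime to 17), so x ∈ ℤ_17^×. Compute digits iteratively via a_i = x_i mod 17, x_{i+1} = (x_i − a_i)/17, with x_0 = x:
  x_0 = 2/21;  a_0 = 9;  x_1 = (x_0 − 9)/17 = -11/21
  x_1 = -11/21;  a_1 = 10;  x_2 = (x_1 − 10)/17 = -13/21
  x_2 = -13/21;  a_2 = 1;  x_3 = (x_2 − 1)/17 = -2/21
  x_3 = -2/21;  a_3 = 8;  x_4 = (x_3 − 8)/17 = -10/21
  x_4 = -10/21;  a_4 = 6;  x_5 = (x_4 − 6)/17 = -8/21
  x_5 = -8/21;  a_5 = 15;  x_6 = (x_5 − 15)/17 = -19/21
Digits: (9, 10, 1, 8, 6, 15).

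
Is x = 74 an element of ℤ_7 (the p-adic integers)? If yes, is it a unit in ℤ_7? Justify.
x ∈ ℤ_7^× (unit); v_7(x) = 0

ℤ_7 = {x ∈ ℚ_7 : v_7(x) ≥ 0} and ℤ_7^× = {x ∈ ℤ_7 : v_7(x) = 0}. Here v_7(74) = v_7(num) − v_7(den) = 0; compare against these criteria.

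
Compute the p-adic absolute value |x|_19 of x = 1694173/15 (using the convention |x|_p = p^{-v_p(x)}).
|1694173/15|_19 = 1/130321

Step 1 — compute v_19(x) by factoring powers of 19 out of the numerator and denominator: v_19(1694173/15) = 4. Step 2 — apply |x|_p = p^{-v_p(x)} = 19^{-4} = 1/130321.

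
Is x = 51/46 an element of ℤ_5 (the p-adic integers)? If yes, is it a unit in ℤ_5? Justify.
x ∈ ℤ_5^× (unit); v_5(x) = 0

ℤ_5 = {x ∈ ℚ_5 : v_5(x) ≥ 0} and ℤ_5^× = {x ∈ ℤ_5 : v_5(x) = 0}. Here v_5(51/46) = v_5(num) − v_5(den) = 0; compare against these criteria.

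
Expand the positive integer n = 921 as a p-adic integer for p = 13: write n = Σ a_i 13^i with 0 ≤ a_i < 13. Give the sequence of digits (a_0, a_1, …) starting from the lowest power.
(a_0, a_1, …) = (11, 5, 5)

Repeated division by 13 gives the digits low-to-high: 921 = 11 + 5·13^1 + 5·13^2. Digit sequence: (11, 5, 5).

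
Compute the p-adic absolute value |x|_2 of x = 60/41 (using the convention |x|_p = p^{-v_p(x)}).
|60/41|_2 = 1/4

Step 1 — compute v_2(x) by factoring powers of 2 out of the numerator and denominator: v_2(60/41) = 2. Step 2 — apply |x|_p = p^{-v_p(x)} = 2^{-2} = 1/4.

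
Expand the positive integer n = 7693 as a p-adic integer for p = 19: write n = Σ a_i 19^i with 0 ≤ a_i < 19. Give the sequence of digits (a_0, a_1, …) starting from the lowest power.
(a_0, a_1, …) = (17, 5, 2, 1)

Repeated division by 19 gives the digits low-to-high: 7693 = 17 + 5·19^1 + 2·19^2 + 1·19^3. Digit sequence: (17, 5, 2, 1).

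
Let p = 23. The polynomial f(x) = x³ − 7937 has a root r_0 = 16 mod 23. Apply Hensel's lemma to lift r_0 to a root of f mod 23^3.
r_2 = 10964 (mod 12167)

Hensel: r_{i+1} = r_i − f(r_i)/f′(r_i) mod 23^{i+2}, where f′(x) = 3x². Iterate:
  r_0 = 16 (mod 23)
  r_1 = 384 (mod 529)
  r_2 = 10964 (mod 12167)
Final: r = 10964 with f(r) ≡ 0 mod 23^3.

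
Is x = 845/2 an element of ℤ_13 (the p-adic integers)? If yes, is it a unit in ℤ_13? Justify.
x ∈ ℤ_13 but not a unit; v_13(x) = 2 > 0

ℤ_13 = {x ∈ ℚ_13 : v_13(x) ≥ 0} and ℤ_13^× = {x ∈ ℤ_13 : v_13(x) = 0}. Here v_13(845/2) = v_13(num) − v_13(den) = 2; compare against these criteria.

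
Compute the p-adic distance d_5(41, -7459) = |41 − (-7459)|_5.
d_5(41, -7459) = 1/625

Step 1 — x − y = 41 − (-7459) = 7500. Step 2 — v_5(7500) = 4 (factor: 7500 = (5^4 · 12); the sign does not affect v_p). Step 3 — |x − y|_5 = 5^{-4} = 1/625.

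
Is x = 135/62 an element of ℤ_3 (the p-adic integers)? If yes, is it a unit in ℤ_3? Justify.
x ∈ ℤ_3 but not a unit; v_3(x) = 3 > 0

ℤ_3 = {x ∈ ℚ_3 : v_3(x) ≥ 0} and ℤ_3^× = {x ∈ ℤ_3 : v_3(x) = 0}. Here v_3(135/62) = v_3(num) − v_3(den) = 3; compare against these criteria.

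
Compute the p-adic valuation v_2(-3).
v_2(-3) = 0

v_2(n) is the largest exponent k such that 2^k divides n. Factor out: -3 = -2^0 · 3. (Sign doesn't affect v_p.) So v_2(-3) = 0.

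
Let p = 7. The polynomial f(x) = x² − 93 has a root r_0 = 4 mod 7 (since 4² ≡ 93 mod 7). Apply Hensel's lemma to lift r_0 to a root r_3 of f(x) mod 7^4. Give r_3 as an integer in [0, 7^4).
r_3 = 130 (mod 2401)

Hensel's recurrence: r_{i+1} = r_i − f(r_i)·(f′(r_i))^{-1} mod 7^{i+2}, with f′(x) = 2x. Iterate:
  r_0 = 4 (mod 7)
  r_1 = 32 (mod 49)
  r_2 = 130 (mod 343)
  r_3 = 130 (mod 2401)
Final: r_3 = 130, and one checks f(r_3) ≡ 0 mod 7^4.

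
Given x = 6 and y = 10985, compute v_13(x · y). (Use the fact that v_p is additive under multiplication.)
v_13(65910) = 3

v_p(x) = 0 (factor: 6 = 13^0 · 6); v_p(y) = 3 (factor: 10985 = 13^3 · 5). Additivity: v_p(xy) = v_p(x) + v_p(y) = 0 + 3 = 3. (Direct check: xy = 65910 = 13^3 · (30).)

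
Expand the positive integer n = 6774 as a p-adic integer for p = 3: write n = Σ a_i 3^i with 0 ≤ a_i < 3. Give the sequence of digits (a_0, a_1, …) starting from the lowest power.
(a_0, a_1, …) = (0, 2, 2, 1, 2, 0, 0, 0, 1)

Repeated division by 3 gives the digits low-to-high: 6774 = 2·3^1 + 2·3^2 + 1·3^3 + 2·3^4 + 1·3^8. Digit sequence: (0, 2, 2, 1, 2, 0, 0, 0, 1).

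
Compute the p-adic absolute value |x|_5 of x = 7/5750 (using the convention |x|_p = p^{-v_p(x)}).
|7/5750|_5 = 125

Step 1 — compute v_5(x) by factoring powers of 5 out of the numerator and denominator: v_5(7/5750) = -3. Step 2 — apply |x|_p = p^{-v_p(x)} = 5^{3} = 125.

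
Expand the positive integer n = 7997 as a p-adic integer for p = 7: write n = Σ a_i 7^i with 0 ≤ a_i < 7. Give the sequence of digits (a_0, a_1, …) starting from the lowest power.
(a_0, a_1, …) = (3, 1, 2, 2, 3)

Repeated division by 7 gives the digits low-to-high: 7997 = 3 + 1·7^1 + 2·7^2 + 2·7^3 + 3·7^4. Digit sequence: (3, 1, 2, 2, 3).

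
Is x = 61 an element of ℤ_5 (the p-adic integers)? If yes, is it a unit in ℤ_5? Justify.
x ∈ ℤ_5^× (unit); v_5(x) = 0

ℤ_5 = {x ∈ ℚ_5 : v_5(x) ≥ 0} and ℤ_5^× = {x ∈ ℤ_5 : v_5(x) = 0}. Here v_5(61) = v_5(num) − v_5(den) = 0; compare against these criteria.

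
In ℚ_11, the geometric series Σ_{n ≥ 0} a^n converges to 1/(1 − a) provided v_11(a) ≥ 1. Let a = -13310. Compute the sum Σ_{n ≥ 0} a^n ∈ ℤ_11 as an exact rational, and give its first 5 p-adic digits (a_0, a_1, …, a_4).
Σ a^n = 1/(1 − a) = 1/13311;  first 5 digits = (1, 0, 0, 1, 10)

v_11(a) = 3 ≥ 1, so the series converges in ℤ_11 to 1/(1 − a) = 1/(1 − (-13310)) = 1/13311. Expand this rational in ℤ_11: compute digits iteratively via d_i = x_i mod 11, x_{i+1} = (x_i − d_i)/11. The first 5 digits are (1, 0, 0, 1, 10).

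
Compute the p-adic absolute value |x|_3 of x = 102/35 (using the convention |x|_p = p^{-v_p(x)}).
|102/35|_3 = 1/3

Step 1 — compute v_3(x) by factoring powers of 3 out of the numerator and denominator: v_3(102/35) = 1. Step 2 — apply |x|_p = p^{-v_p(x)} = 3^{-1} = 1/3.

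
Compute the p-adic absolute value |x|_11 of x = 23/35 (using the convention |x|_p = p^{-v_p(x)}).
|23/35|_11 = 1

Step 1 — compute v_11(x) by factoring powers of 11 out of the numerator and denominator: v_11(23/35) = 0. Step 2 — apply |x|_p = p^{-v_p(x)} = 11^{0} = 1.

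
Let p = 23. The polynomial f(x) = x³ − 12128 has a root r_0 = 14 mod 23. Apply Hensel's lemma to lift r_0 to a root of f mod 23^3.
r_2 = 12089 (mod 12167)

Hensel: r_{i+1} = r_i − f(r_i)/f′(r_i) mod 23^{i+2}, where f′(x) = 3x². Iterate:
  r_0 = 14 (mod 23)
  r_1 = 451 (mod 529)
  r_2 = 12089 (mod 12167)
Final: r = 12089 with f(r) ≡ 0 mod 23^3.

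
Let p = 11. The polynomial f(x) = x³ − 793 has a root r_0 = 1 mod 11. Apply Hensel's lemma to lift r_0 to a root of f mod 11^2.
r_1 = 23 (mod 121)

Hensel: r_{i+1} = r_i − f(r_i)/f′(r_i) mod 11^{i+2}, where f′(x) = 3x². Iterate:
  r_0 = 1 (mod 11)
  r_1 = 23 (mod 121)
Final: r = 23 with f(r) ≡ 0 mod 11^2.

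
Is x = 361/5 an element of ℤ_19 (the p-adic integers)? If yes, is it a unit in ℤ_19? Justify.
x ∈ ℤ_19 but not a unit; v_19(x) = 2 > 0

ℤ_19 = {x ∈ ℚ_19 : v_19(x) ≥ 0} and ℤ_19^× = {x ∈ ℤ_19 : v_19(x) = 0}. Here v_19(361/5) = v_19(num) − v_19(den) = 2; compare against these criteria.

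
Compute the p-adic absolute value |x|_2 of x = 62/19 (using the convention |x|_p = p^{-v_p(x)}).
|62/19|_2 = 1/2

Step 1 — compute v_2(x) by factoring powers of 2 out of the numerator and denominator: v_2(62/19) = 1. Step 2 — apply |x|_p = p^{-v_p(x)} = 2^{-1} = 1/2.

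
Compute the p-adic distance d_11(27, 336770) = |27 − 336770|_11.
d_11(27, 336770) = 1/14641

Step 1 — x − y = 27 − 336770 = -336743. Step 2 — v_11(-336743) = 4 (factor: -336743 = −(11^4 · 23); the sign does not affect v_p). Step 3 — |x − y|_11 = 11^{-4} = 1/14641.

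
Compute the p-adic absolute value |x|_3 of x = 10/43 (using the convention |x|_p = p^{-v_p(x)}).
|10/43|_3 = 1

Step 1 — compute v_3(x) by factoring powers of 3 out of the numerator and denominator: v_3(10/43) = 0. Step 2 — apply |x|_p = p^{-v_p(x)} = 3^{0} = 1.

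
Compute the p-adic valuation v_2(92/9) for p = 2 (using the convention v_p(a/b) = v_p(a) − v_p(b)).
v_2(92/9) = 2

Factor powers of 2 from the numerator and denominator of the reduced fraction: 92 = 2^2 · 23 and 9 = 2^0 · 9. Apply v_p(a/b) = v_p(a) − v_p(b): v_2(92/9) = 2 − 0 = 2.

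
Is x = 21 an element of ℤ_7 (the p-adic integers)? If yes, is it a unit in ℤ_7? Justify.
x ∈ ℤ_7 but not a unit; v_7(x) = 1 > 0

ℤ_7 = {x ∈ ℚ_7 : v_7(x) ≥ 0} and ℤ_7^× = {x ∈ ℤ_7 : v_7(x) = 0}. Here v_7(21) = v_7(num) − v_7(den) = 1; compare against these criteria.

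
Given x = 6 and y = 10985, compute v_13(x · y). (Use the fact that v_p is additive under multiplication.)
v_13(65910) = 3

v_p(x) = 0 (factor: 6 = 13^0 · 6); v_p(y) = 3 (factor: 10985 = 13^3 · 5). Additivity: v_p(xy) = v_p(x) + v_p(y) = 0 + 3 = 3. (Direct check: xy = 65910 = 13^3 · (30).)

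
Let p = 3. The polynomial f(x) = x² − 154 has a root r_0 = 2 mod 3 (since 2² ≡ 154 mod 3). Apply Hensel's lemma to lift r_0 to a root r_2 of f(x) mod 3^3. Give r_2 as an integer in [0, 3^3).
r_2 = 17 (mod 27)

Hensel's recurrence: r_{i+1} = r_i − f(r_i)·(f′(r_i))^{-1} mod 3^{i+2}, with f′(x) = 2x. Iterate:
  r_0 = 2 (mod 3)
  r_1 = 8 (mod 9)
  r_2 = 17 (mod 27)
Final: r_2 = 17, and one checks f(r_2) ≡ 0 mod 3^3.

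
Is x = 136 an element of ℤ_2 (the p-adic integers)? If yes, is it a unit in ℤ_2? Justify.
x ∈ ℤ_2 but not a unit; v_2(x) = 3 > 0

ℤ_2 = {x ∈ ℚ_2 : v_2(x) ≥ 0} and ℤ_2^× = {x ∈ ℤ_2 : v_2(x) = 0}. Here v_2(136) = v_2(num) − v_2(den) = 3; compare against these criteria.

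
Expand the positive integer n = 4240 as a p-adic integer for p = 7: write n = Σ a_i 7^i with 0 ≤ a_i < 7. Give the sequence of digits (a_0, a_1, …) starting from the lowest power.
(a_0, a_1, …) = (5, 3, 2, 5, 1)

Repeated division by 7 gives the digits low-to-high: 4240 = 5 + 3·7^1 + 2·7^2 + 5·7^3 + 1·7^4. Digit sequence: (5, 3, 2, 5, 1).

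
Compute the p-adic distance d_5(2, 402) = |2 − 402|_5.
d_5(2, 402) = 1/25

Step 1 — x − y = 2 − 402 = -400. Step 2 — v_5(-400) = 2 (factor: -400 = −(5^2 · 16); the sign does not affect v_p). Step 3 — |x − y|_5 = 5^{-2} = 1/25.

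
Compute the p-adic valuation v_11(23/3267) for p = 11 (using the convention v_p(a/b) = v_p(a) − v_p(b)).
v_11(23/3267) = -2

Factor powers of 11 from the numerator and denominator of the reduced fraction: 23 = 11^0 · 23 and 3267 = 11^2 · 27. Apply v_p(a/b) = v_p(a) − v_p(b): v_11(23/3267) = 0 − 2 = -2.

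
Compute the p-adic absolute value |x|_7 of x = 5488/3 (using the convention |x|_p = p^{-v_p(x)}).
|5488/3|_7 = 1/343

Step 1 — compute v_7(x) by factoring powers of 7 out of the numerator and denominator: v_7(5488/3) = 3. Step 2 — apply |x|_p = p^{-v_p(x)} = 7^{-3} = 1/343.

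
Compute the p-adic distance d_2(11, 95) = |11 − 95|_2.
d_2(11, 95) = 1/4

Step 1 — x − y = 11 − 95 = -84. Step 2 — v_2(-84) = 2 (factor: -84 = −(2^2 · 21); the sign does not affect v_p). Step 3 — |x − y|_2 = 2^{-2} = 1/4.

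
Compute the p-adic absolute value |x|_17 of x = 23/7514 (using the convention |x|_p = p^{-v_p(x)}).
|23/7514|_17 = 289

Step 1 — compute v_17(x) by factoring powers of 17 out of the numerator and denominator: v_17(23/7514) = -2. Step 2 — apply |x|_p = p^{-v_p(x)} = 17^{2} = 289.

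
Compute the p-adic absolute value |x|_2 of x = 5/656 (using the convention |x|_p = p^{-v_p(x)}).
|5/656|_2 = 16

Step 1 — compute v_2(x) by factoring powers of 2 out of the numerator and denominator: v_2(5/656) = -4. Step 2 — apply |x|_p = p^{-v_p(x)} = 2^{4} = 16.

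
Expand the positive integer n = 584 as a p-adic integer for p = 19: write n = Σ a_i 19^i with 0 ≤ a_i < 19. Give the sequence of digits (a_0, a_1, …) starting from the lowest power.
(a_0, a_1, …) = (14, 11, 1)

Repeated division by 19 gives the digits low-to-high: 584 = 14 + 11·19^1 + 1·19^2. Digit sequence: (14, 11, 1).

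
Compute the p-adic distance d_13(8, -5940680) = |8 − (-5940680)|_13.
d_13(8, -5940680) = 1/371293

Step 1 — x − y = 8 − (-5940680) = 5940688. Step 2 — v_13(5940688) = 5 (factor: 5940688 = (13^5 · 16); the sign does not affect v_p). Step 3 — |x − y|_13 = 13^{-5} = 1/371293.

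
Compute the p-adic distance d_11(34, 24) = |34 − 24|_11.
d_11(34, 24) = 1

Step 1 — x − y = 34 − 24 = 10. Step 2 — v_11(10) = 0 (factor: 10 = (11^0 · 10); the sign does not affect v_p). Step 3 — |x − y|_11 = 11^{0} = 1.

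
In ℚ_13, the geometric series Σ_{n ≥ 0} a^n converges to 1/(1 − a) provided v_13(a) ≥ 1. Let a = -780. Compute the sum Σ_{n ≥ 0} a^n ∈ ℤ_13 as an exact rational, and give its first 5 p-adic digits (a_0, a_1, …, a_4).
Σ a^n = 1/(1 − a) = 1/781;  first 5 digits = (1, 5, 7, 11, 7)

v_13(a) = 1 ≥ 1, so the series converges in ℤ_13 to 1/(1 − a) = 1/(1 − (-780)) = 1/781. Expand this rational in ℤ_13: compute digits iteratively via d_i = x_i mod 13, x_{i+1} = (x_i − d_i)/13. The first 5 digits are (1, 5, 7, 11, 7).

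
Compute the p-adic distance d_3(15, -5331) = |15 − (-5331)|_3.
d_3(15, -5331) = 1/243

Step 1 — x − y = 15 − (-5331) = 5346. Step 2 — v_3(5346) = 5 (factor: 5346 = (3^5 · 22); the sign does not affect v_p). Step 3 — |x − y|_3 = 3^{-5} = 1/243.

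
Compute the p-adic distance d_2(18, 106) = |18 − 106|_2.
d_2(18, 106) = 1/8

Step 1 — x − y = 18 − 106 = -88. Step 2 — v_2(-88) = 3 (factor: -88 = −(2^3 · 11); the sign does not affect v_p). Step 3 — |x − y|_2 = 2^{-3} = 1/8.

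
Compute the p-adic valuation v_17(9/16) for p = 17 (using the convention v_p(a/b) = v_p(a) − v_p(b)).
v_17(9/16) = 0

Factor powers of 17 from the numerator and denominator of the reduced fraction: 9 = 17^0 · 9 and 16 = 17^0 · 16. Apply v_p(a/b) = v_p(a) − v_p(b): v_17(9/16) = 0 − 0 = 0.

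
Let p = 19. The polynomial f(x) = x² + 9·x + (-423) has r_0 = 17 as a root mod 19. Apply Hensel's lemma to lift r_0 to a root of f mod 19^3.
r_2 = 3551 (mod 6859)

Hensel: r_{i+1} = r_i − f(r_i)·(f′(r_i))^{-1} mod 19^{i+2}, f′(x) = 2x + 9. Iterate:
  r_0 = 17 (mod 19)
  r_1 = 302 (mod 361)
  r_2 = 3551 (mod 6859)
Final: r = 3551 satisfies f(r) ≡ 0 mod 19^3.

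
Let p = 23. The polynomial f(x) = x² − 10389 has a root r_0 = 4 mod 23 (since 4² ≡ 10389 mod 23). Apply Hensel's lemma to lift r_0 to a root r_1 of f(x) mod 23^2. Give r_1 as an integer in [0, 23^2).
r_1 = 441 (mod 529)

Hensel's recurrence: r_{i+1} = r_i − f(r_i)·(f′(r_i))^{-1} mod 23^{i+2}, with f′(x) = 2x. Iterate:
  r_0 = 4 (mod 23)
  r_1 = 441 (mod 529)
Final: r_1 = 441, and one checks f(r_1) ≡ 0 mod 23^2.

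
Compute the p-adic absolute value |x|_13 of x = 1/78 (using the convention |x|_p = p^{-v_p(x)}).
|1/78|_13 = 13

Step 1 — compute v_13(x) by factoring powers of 13 out of the numerator and denominator: v_13(1/78) = -1. Step 2 — apply |x|_p = p^{-v_p(x)} = 13^{1} = 13.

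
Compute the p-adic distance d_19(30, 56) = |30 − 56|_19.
d_19(30, 56) = 1

Step 1 — x − y = 30 − 56 = -26. Step 2 — v_19(-26) = 0 (factor: -26 = −(19^0 · 26); the sign does not affect v_p). Step 3 — |x − y|_19 = 19^{0} = 1.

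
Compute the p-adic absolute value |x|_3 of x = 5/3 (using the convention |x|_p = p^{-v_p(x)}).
|5/3|_3 = 3

Step 1 — compute v_3(x) by factoring powers of 3 out of the numerator and denominator: v_3(5/3) = -1. Step 2 — apply |x|_p = p^{-v_p(x)} = 3^{1} = 3.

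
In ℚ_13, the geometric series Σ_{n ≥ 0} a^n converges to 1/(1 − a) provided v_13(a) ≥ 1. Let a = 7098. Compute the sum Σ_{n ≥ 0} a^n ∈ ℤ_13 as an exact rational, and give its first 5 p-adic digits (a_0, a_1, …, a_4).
Σ a^n = 1/(1 − a) = -1/7097;  first 5 digits = (1, 0, 3, 3, 9)

v_13(a) = 2 ≥ 1, so the series converges in ℤ_13 to 1/(1 − a) = 1/(1 − 7098) = -1/7097. Expand this rational in ℤ_13: compute digits iteratively via d_i = x_i mod 13, x_{i+1} = (x_i − d_i)/13. The first 5 digits are (1, 0, 3, 3, 9).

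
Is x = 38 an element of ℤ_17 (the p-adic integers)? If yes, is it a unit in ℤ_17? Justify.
x ∈ ℤ_17^× (unit); v_17(x) = 0

ℤ_17 = {x ∈ ℚ_17 : v_17(x) ≥ 0} and ℤ_17^× = {x ∈ ℤ_17 : v_17(x) = 0}. Here v_17(38) = v_17(num) − v_17(den) = 0; compare against these criteria.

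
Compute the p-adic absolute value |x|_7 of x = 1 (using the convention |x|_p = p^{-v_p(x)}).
|1|_7 = 1

Step 1 — compute v_7(x) by factoring powers of 7 out of the numerator and denominator: v_7(1) = 0. Step 2 — apply |x|_p = p^{-v_p(x)} = 7^{0} = 1.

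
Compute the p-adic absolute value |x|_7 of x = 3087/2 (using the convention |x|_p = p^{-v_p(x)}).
|3087/2|_7 = 1/343

Step 1 — compute v_7(x) by factoring powers of 7 out of the numerator and denominator: v_7(3087/2) = 3. Step 2 — apply |x|_p = p^{-v_p(x)} = 7^{-3} = 1/343.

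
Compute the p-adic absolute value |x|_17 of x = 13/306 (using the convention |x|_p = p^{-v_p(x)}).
|13/306|_17 = 17

Step 1 — compute v_17(x) by factoring powers of 17 out of the numerator and denominator: v_17(13/306) = -1. Step 2 — apply |x|_p = p^{-v_p(x)} = 17^{1} = 17.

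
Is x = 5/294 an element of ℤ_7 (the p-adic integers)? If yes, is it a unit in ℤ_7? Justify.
x ∉ ℤ_7 (v_7(x) = -2 < 0)

ℤ_7 = {x ∈ ℚ_7 : v_7(x) ≥ 0} and ℤ_7^× = {x ∈ ℤ_7 : v_7(x) = 0}. Here v_7(5/294) = v_7(num) − v_7(den) = -2; compare against these criteria.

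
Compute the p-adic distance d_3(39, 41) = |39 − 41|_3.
d_3(39, 41) = 1

Step 1 — x − y = 39 − 41 = -2. Step 2 — v_3(-2) = 0 (factor: -2 = −(3^0 · 2); the sign does not affect v_p). Step 3 — |x − y|_3 = 3^{0} = 1.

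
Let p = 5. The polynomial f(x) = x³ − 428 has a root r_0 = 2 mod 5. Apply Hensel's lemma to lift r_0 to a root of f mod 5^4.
r_3 = 362 (mod 625)

Hensel: r_{i+1} = r_i − f(r_i)/f′(r_i) mod 5^{i+2}, where f′(x) = 3x². Iterate:
  r_0 = 2 (mod 5)
  r_1 = 12 (mod 25)
  r_2 = 112 (mod 125)
  r_3 = 362 (mod 625)
Final: r = 362 with f(r) ≡ 0 mod 5^4.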